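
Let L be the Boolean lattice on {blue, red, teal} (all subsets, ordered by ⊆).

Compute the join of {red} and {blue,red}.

{blue,red}

Under ⊆, join is union: {red} ∪ {blue,red} = {blue,red}.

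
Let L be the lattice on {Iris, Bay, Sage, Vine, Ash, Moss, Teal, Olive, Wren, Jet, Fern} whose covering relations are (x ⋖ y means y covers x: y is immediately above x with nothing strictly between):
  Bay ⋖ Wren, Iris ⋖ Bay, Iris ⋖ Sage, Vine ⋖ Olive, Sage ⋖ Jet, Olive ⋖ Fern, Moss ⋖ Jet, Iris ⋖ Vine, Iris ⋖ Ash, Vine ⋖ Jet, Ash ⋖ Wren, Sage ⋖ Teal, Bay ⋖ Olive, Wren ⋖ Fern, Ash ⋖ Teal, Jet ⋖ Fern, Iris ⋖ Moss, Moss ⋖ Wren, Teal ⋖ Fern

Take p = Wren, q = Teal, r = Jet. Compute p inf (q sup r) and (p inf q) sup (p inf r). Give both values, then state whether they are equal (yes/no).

q sup r = Fern, so p inf (q sup r) = Wren inf Fern = Wren.
p inf q = Ash and p inf r = Moss, so (p inf q) sup (p inf r) = Ash sup Moss = Wren.
Equal: yes.

Wren; Wren; yes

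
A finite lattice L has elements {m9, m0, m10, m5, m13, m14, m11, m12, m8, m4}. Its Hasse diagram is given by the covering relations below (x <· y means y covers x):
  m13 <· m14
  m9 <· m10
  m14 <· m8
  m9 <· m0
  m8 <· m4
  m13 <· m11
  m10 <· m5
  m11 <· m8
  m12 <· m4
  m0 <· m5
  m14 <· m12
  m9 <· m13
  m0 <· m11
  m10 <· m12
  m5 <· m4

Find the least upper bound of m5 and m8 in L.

Common upper bounds of {m5, m8}: m4.
The least among these is m4.

m4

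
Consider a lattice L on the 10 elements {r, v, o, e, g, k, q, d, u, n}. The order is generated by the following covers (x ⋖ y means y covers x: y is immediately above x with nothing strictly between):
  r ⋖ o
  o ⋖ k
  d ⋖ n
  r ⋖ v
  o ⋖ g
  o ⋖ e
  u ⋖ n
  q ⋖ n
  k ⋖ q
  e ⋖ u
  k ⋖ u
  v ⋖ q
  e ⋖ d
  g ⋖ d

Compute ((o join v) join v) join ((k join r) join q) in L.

o ∨ v = q
q ∨ v = q
k ∨ r = k
k ∨ q = q
q ∨ q = q

q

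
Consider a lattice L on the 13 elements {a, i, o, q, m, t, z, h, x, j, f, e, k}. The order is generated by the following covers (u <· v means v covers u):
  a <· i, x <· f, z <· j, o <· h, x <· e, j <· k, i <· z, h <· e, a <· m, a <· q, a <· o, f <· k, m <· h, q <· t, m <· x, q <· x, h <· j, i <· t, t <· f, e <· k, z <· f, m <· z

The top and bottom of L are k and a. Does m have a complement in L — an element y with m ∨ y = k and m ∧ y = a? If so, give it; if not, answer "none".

none

For every candidate y, either m ∨ y ≠ k or m ∧ y ≠ a; no complement exists.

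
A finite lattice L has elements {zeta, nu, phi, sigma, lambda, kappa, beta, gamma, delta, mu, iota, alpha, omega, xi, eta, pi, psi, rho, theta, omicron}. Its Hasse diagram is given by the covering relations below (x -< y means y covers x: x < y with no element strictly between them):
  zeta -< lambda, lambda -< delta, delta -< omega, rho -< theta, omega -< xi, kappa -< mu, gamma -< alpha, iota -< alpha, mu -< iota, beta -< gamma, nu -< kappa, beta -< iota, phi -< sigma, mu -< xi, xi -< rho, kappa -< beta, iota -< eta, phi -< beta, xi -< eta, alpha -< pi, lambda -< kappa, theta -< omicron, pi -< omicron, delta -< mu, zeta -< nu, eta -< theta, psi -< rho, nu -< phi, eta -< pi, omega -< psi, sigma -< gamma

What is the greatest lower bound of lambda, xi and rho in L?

Common lower bounds of {lambda, xi, rho}: lambda, zeta.
The greatest among these is lambda.

lambda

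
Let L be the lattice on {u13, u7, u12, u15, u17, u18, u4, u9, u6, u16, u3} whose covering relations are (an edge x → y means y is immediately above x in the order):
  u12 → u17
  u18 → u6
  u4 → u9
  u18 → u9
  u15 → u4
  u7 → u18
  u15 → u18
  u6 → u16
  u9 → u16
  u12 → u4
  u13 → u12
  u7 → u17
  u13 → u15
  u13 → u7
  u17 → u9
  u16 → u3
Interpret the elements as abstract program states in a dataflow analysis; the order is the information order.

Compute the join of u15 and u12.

Common upper bounds of {u15, u12}: u16, u3, u4, u9.
The least among these is u4.

u4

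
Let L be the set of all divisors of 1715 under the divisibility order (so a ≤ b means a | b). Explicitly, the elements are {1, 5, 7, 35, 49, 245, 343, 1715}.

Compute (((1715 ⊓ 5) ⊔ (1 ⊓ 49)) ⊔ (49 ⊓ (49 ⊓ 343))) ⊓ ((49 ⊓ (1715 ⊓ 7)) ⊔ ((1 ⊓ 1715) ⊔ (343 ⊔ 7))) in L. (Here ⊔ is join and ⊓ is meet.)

1715 ∧ 5 = 5
1 ∧ 49 = 1
5 ∨ 1 = 5
49 ∧ 343 = 49
49 ∧ 49 = 49
5 ∨ 49 = 245
1715 ∧ 7 = 7
49 ∧ 7 = 7
1 ∧ 1715 = 1
343 ∨ 7 = 343
1 ∨ 343 = 343
7 ∨ 343 = 343
245 ∧ 343 = 49

49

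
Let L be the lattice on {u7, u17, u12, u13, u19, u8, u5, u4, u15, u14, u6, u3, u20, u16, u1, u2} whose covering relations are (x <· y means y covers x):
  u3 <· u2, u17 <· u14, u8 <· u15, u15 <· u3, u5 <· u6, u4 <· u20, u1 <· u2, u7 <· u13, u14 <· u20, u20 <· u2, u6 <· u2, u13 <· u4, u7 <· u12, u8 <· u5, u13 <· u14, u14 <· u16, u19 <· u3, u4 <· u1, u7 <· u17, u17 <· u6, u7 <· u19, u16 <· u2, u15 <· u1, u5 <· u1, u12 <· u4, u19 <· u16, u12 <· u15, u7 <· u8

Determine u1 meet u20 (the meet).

u4

Common lower bounds of {u1, u20}: u12, u13, u4, u7.
The greatest among these is u4.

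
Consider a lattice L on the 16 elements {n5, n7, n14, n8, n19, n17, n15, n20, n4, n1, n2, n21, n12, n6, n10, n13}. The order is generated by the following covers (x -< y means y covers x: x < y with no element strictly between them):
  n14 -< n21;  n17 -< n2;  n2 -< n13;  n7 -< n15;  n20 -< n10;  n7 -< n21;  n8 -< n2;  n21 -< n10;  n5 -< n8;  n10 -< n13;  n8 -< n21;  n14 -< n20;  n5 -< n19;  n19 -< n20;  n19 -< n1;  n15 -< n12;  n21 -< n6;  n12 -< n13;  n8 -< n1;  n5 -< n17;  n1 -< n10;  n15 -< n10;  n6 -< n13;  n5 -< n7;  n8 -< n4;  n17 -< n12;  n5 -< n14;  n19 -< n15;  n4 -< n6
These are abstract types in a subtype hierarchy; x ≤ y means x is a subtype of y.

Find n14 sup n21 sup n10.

n10

Common upper bounds of {n14, n21, n10}: n10, n13.
The least among these is n10.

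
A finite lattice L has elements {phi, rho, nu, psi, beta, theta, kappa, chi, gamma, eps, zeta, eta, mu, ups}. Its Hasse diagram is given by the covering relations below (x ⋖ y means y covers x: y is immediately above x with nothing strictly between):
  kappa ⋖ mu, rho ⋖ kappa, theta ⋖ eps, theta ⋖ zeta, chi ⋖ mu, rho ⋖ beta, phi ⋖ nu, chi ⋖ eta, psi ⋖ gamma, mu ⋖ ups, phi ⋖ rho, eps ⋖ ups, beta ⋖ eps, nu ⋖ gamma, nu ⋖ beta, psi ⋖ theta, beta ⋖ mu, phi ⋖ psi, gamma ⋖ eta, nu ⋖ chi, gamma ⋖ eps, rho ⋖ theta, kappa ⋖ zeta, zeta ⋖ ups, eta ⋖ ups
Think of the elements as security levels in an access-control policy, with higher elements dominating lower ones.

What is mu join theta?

Common upper bounds of {mu, theta}: ups.
The least among these is ups.

ups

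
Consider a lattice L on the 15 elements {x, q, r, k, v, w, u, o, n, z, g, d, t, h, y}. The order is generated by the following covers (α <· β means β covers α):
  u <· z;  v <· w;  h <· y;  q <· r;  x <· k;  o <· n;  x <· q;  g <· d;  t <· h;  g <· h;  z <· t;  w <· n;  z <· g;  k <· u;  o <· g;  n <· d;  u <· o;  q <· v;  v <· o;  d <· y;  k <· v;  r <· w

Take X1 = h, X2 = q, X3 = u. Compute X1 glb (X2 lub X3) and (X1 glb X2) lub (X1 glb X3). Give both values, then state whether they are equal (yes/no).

o; o; yes

X2 lub X3 = o, so X1 glb (X2 lub X3) = h glb o = o.
X1 glb X2 = q and X1 glb X3 = u, so (X1 glb X2) lub (X1 glb X3) = q lub u = o.
Equal: yes.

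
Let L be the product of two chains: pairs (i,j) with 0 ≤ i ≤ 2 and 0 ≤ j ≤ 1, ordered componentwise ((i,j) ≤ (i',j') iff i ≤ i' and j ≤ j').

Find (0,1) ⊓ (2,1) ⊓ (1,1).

Common lower bounds of {(0,1), (2,1), (1,1)}: (0,0), (0,1).
The greatest among these is (0,1).

(0,1)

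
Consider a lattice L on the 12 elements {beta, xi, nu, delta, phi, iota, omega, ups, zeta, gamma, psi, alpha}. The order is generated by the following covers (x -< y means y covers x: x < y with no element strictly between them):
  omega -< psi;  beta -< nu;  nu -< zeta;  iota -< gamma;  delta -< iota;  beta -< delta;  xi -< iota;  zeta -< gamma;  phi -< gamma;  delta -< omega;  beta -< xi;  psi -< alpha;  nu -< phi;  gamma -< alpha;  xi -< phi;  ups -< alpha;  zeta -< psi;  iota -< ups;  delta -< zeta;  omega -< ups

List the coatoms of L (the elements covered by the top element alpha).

The coatoms are exactly the elements covered by alpha: gamma, psi, ups.

gamma, psi, ups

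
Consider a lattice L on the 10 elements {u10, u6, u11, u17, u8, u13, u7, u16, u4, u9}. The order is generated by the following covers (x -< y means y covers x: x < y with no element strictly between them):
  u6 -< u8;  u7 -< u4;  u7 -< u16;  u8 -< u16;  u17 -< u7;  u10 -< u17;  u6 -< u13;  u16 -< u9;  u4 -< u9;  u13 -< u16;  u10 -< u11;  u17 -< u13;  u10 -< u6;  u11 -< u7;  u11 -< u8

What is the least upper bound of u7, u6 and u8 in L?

u16

Common upper bounds of {u7, u6, u8}: u16, u9.
The least among these is u16.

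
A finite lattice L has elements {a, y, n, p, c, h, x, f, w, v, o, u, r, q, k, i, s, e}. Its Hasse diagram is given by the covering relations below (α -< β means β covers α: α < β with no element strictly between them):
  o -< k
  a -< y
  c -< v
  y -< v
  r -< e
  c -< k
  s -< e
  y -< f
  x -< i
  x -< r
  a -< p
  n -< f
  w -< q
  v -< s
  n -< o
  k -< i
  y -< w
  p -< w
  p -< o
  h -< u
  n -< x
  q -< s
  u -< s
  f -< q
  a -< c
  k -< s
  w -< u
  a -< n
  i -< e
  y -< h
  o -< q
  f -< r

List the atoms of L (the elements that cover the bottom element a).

The atoms are exactly the elements that cover a: c, n, p, y.

c, n, p, y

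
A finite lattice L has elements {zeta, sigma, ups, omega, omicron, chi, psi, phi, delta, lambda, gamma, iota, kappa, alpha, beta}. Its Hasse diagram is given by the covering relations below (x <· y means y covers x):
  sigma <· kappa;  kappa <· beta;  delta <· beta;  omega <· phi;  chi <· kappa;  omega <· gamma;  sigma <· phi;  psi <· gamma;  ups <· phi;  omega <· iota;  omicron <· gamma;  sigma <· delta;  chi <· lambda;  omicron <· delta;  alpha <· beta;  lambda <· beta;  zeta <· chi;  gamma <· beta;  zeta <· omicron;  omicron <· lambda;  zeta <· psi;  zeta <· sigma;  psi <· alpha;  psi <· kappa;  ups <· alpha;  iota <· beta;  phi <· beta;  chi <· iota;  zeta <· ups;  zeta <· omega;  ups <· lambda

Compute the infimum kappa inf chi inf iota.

chi

Common lower bounds of {kappa, chi, iota}: chi, zeta.
The greatest among these is chi.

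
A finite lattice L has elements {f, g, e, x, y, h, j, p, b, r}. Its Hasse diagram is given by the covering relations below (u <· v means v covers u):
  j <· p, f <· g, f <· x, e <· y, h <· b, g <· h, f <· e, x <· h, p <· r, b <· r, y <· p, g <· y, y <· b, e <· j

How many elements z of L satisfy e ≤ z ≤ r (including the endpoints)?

The interval [e, r] = {b, e, j, p, r, y}, which has 6 elements.

6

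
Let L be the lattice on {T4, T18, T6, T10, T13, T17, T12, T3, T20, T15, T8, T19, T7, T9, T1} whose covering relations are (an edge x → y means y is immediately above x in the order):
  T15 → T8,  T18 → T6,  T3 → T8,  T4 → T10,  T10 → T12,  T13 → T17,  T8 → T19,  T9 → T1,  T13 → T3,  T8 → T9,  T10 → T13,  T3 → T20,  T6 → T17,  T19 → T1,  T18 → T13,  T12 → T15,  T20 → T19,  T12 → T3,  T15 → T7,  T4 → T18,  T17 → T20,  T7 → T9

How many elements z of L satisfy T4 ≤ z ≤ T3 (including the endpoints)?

The interval [T4, T3] = {T10, T12, T13, T18, T3, T4}, which has 6 elements.

6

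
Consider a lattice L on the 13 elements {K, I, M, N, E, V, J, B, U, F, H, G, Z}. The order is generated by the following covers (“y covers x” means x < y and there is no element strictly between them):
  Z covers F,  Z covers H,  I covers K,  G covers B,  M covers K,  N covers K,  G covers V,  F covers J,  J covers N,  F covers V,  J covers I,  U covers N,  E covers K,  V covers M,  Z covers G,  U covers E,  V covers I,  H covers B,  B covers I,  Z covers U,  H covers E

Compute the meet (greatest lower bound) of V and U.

K

Common lower bounds of {V, U}: K.
The greatest among these is K.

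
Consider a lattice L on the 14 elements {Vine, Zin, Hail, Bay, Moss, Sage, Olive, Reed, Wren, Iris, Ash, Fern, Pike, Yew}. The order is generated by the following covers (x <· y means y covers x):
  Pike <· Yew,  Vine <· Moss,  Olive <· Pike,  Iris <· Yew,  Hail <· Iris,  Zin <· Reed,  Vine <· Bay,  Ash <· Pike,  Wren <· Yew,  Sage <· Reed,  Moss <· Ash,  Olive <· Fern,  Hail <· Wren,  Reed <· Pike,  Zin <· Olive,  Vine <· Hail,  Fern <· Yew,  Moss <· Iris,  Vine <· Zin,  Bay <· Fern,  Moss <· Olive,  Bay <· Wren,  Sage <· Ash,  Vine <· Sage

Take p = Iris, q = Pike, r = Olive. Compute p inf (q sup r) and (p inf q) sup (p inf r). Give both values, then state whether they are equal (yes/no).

Moss; Moss; yes

q sup r = Pike, so p inf (q sup r) = Iris inf Pike = Moss.
p inf q = Moss and p inf r = Moss, so (p inf q) sup (p inf r) = Moss sup Moss = Moss.
Equal: yes.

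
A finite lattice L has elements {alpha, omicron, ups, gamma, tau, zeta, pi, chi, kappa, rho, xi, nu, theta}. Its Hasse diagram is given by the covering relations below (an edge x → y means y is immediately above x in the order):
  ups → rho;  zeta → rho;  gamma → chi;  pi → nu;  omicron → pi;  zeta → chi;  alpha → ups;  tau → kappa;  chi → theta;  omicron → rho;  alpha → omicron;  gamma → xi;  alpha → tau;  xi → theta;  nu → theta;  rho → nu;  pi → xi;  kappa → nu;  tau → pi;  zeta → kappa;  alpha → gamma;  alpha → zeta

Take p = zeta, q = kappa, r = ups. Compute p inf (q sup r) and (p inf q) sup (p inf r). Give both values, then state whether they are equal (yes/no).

zeta; zeta; yes

q sup r = nu, so p inf (q sup r) = zeta inf nu = zeta.
p inf q = zeta and p inf r = alpha, so (p inf q) sup (p inf r) = zeta sup alpha = zeta.
Equal: yes.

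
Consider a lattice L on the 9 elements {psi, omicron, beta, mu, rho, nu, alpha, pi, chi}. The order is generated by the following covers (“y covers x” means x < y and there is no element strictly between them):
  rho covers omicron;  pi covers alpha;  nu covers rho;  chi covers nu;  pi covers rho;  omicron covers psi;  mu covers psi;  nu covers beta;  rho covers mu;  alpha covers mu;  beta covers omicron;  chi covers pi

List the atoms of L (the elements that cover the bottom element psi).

The atoms are exactly the elements that cover psi: mu, omicron.

mu, omicron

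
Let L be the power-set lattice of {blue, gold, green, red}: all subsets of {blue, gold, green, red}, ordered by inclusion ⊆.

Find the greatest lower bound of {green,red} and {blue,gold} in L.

Under ⊆, meet is intersection: {green,red} ∩ {blue,gold} = {}.

{}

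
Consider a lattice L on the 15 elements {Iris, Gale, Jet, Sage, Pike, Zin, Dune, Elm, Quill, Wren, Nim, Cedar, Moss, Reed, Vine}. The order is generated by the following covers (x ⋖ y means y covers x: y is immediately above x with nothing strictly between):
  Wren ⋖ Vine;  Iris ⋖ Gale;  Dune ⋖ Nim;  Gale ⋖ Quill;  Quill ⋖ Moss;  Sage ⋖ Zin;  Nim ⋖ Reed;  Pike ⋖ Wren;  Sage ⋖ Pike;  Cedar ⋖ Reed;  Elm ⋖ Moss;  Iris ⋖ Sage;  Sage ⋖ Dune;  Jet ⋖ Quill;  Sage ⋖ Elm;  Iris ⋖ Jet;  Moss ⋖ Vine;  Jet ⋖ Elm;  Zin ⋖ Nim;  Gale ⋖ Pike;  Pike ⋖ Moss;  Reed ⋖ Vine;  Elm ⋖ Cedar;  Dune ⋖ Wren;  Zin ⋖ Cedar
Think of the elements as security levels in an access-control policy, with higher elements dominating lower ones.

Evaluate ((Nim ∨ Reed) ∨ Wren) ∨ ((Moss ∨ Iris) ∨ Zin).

Nim ∨ Reed = Reed
Reed ∨ Wren = Vine
Moss ∨ Iris = Moss
Moss ∨ Zin = Vine
Vine ∨ Vine = Vine

Vine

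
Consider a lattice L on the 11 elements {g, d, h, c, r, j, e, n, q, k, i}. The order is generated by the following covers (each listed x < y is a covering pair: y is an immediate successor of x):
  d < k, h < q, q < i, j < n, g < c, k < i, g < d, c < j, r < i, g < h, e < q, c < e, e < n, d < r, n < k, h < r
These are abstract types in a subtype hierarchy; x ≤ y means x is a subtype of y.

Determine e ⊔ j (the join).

n

Common upper bounds of {e, j}: i, k, n.
The least among these is n.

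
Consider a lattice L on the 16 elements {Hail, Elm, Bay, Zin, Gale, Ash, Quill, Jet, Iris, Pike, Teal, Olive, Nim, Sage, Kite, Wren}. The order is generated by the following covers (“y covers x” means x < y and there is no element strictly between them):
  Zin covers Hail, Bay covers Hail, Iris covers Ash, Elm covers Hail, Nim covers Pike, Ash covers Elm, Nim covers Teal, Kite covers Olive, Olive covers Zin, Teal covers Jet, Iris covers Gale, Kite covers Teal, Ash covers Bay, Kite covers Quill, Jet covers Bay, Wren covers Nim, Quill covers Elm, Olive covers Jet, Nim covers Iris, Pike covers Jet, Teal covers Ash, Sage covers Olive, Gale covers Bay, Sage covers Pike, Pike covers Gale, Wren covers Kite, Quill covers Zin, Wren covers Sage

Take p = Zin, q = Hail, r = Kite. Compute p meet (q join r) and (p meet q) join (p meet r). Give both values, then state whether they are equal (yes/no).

q join r = Kite, so p meet (q join r) = Zin meet Kite = Zin.
p meet q = Hail and p meet r = Zin, so (p meet q) join (p meet r) = Hail join Zin = Zin.
Equal: yes.

Zin; Zin; yes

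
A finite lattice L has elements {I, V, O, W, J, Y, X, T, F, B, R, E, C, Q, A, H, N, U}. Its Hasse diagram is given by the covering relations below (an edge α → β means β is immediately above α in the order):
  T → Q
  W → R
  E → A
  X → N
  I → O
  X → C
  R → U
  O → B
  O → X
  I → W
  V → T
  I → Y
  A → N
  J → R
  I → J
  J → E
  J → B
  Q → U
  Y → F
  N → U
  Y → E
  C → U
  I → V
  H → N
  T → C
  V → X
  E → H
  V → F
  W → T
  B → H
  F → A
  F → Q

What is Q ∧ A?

Common lower bounds of {Q, A}: F, I, V, Y.
The greatest among these is F.

F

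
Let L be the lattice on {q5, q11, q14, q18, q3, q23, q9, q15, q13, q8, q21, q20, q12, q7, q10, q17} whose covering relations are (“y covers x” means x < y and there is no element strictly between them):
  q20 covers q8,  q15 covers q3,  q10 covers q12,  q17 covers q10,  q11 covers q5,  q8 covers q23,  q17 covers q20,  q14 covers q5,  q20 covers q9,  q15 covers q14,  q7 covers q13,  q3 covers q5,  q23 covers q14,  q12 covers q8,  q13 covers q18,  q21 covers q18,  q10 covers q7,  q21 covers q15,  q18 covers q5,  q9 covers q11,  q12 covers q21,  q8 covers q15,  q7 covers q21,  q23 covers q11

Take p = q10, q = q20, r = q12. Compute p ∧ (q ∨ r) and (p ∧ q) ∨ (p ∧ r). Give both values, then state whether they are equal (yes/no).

q ∨ r = q17, so p ∧ (q ∨ r) = q10 ∧ q17 = q10.
p ∧ q = q8 and p ∧ r = q12, so (p ∧ q) ∨ (p ∧ r) = q8 ∨ q12 = q12.
Equal: no.

q10; q12; no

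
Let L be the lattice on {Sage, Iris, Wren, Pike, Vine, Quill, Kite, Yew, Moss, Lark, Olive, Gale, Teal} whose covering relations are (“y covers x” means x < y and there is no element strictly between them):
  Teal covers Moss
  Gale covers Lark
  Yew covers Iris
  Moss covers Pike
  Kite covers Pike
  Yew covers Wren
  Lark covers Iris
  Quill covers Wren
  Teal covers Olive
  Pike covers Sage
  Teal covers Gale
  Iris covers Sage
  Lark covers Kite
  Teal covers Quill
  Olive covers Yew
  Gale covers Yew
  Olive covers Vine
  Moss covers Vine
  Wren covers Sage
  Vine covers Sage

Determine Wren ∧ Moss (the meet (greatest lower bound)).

Sage

Common lower bounds of {Wren, Moss}: Sage.
The greatest among these is Sage.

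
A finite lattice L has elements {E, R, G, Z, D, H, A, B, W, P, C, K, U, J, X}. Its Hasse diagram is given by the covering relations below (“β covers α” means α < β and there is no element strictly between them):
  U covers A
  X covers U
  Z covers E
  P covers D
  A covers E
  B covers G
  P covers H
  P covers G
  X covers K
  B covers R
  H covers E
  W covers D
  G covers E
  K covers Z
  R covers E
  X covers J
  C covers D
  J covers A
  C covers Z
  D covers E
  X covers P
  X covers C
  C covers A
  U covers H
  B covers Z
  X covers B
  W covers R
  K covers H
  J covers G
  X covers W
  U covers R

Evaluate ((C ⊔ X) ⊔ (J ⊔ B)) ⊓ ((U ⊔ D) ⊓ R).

R

C ∨ X = X
J ∨ B = X
X ∨ X = X
U ∨ D = X
X ∧ R = R
X ∧ R = R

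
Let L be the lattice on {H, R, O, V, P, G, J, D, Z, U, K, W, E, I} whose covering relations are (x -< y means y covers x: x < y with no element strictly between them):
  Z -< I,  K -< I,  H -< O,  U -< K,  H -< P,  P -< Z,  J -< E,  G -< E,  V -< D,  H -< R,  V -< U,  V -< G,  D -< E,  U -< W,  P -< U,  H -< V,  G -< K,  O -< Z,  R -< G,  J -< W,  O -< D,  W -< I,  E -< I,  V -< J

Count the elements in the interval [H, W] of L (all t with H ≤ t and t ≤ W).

The interval [H, W] = {H, J, P, U, V, W}, which has 6 elements.

6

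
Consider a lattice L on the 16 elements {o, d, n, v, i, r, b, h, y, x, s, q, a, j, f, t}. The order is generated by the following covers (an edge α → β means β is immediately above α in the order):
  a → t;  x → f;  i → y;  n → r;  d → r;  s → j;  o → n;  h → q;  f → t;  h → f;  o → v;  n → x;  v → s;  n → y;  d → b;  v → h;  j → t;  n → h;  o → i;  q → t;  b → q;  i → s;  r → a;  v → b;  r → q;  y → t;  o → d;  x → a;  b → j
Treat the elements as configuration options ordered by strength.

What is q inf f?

h

Common lower bounds of {q, f}: h, n, o, v.
The greatest among these is h.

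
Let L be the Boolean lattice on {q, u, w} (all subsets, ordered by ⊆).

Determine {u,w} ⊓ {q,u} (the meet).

Common lower bounds of {{u,w}, {q,u}}: {u}, {}.
The greatest among these is {u}.

{u}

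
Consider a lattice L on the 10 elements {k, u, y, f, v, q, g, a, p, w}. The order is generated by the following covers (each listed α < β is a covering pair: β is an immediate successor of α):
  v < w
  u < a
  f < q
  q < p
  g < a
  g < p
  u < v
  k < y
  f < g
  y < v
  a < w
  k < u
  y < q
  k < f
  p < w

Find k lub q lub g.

p

Common upper bounds of {k, q, g}: p, w.
The least among these is p.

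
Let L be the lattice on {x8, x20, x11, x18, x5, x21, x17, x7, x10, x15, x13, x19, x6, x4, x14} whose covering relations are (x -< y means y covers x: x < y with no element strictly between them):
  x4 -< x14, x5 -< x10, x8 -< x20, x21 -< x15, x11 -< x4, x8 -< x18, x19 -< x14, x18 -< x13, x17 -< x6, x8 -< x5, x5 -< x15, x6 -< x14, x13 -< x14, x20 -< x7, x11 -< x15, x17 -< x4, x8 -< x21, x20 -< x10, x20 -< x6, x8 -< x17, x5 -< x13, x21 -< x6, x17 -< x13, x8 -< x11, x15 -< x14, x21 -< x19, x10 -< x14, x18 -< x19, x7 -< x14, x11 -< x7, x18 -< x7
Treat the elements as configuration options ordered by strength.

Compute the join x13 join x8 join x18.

Common upper bounds of {x13, x8, x18}: x13, x14.
The least among these is x13.

x13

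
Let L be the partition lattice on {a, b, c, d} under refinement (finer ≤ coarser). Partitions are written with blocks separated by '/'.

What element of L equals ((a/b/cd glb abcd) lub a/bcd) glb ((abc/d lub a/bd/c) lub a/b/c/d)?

a/b/cd ∧ abcd = a/b/cd
a/b/cd ∨ a/bcd = a/bcd
abc/d ∨ a/bd/c = abcd
abcd ∨ a/b/c/d = abcd
a/bcd ∧ abcd = a/bcd

a/bcd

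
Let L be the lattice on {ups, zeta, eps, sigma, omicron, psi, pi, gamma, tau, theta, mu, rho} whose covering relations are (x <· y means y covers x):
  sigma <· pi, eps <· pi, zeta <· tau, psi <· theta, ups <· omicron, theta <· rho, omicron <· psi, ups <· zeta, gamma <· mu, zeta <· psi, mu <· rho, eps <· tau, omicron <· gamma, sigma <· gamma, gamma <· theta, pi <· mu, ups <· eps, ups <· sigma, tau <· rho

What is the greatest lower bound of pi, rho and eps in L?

eps

Common lower bounds of {pi, rho, eps}: eps, ups.
The greatest among these is eps.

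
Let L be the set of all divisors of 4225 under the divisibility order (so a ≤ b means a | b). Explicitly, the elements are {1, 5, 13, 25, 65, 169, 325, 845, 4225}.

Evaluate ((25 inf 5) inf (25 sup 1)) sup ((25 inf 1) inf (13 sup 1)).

25 ∧ 5 = 5
25 ∨ 1 = 25
5 ∧ 25 = 5
25 ∧ 1 = 1
13 ∨ 1 = 13
1 ∧ 13 = 1
5 ∨ 1 = 5

5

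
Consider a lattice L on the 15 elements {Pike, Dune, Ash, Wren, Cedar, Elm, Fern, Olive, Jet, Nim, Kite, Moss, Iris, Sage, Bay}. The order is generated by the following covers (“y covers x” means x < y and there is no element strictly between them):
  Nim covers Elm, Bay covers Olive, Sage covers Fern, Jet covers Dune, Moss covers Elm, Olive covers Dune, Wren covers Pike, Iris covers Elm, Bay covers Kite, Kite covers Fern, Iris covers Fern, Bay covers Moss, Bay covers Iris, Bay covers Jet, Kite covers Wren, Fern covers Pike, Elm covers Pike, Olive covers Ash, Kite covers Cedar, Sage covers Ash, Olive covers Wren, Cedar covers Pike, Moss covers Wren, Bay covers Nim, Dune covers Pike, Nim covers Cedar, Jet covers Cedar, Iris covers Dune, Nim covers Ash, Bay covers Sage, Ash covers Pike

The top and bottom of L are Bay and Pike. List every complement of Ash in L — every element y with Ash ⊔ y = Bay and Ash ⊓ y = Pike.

Iris, Jet, Kite, Moss

Need y with Ash ∨ y = Bay and Ash ∧ y = Pike.
Checking each element gives: Iris, Jet, Kite, Moss.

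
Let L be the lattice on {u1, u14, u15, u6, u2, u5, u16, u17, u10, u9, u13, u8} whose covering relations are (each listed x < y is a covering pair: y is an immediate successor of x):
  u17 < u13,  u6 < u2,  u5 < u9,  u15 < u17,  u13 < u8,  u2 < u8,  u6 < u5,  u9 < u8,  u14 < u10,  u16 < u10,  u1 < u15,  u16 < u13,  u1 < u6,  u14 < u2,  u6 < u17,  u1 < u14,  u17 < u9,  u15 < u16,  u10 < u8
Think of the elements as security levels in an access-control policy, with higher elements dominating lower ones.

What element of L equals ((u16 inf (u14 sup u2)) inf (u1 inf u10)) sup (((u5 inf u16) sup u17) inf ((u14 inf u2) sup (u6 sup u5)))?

u14 ∨ u2 = u2
u16 ∧ u2 = u1
u1 ∧ u10 = u1
u1 ∧ u1 = u1
u5 ∧ u16 = u1
u1 ∨ u17 = u17
u14 ∧ u2 = u14
u6 ∨ u5 = u5
u14 ∨ u5 = u8
u17 ∧ u8 = u17
u1 ∨ u17 = u17

u17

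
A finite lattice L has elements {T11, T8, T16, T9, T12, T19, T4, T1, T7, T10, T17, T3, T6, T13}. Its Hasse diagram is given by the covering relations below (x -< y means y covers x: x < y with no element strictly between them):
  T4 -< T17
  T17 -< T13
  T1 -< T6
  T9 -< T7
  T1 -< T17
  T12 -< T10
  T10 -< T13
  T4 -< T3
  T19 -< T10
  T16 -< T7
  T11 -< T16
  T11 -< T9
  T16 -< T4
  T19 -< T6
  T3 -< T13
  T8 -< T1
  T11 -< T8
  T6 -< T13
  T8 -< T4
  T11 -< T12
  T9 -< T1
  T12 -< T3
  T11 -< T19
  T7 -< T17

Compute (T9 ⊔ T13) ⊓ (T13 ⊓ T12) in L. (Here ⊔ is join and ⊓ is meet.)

T12

T9 ∨ T13 = T13
T13 ∧ T12 = T12
T13 ∧ T12 = T12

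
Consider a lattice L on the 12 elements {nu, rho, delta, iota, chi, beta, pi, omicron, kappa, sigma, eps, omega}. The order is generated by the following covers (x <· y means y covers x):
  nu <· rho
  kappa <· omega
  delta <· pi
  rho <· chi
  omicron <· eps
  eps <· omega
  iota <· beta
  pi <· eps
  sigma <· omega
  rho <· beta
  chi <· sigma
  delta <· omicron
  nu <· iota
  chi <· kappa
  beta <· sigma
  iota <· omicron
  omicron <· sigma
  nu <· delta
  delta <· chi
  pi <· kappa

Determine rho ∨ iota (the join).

Common upper bounds of {rho, iota}: beta, omega, sigma.
The least among these is beta.

beta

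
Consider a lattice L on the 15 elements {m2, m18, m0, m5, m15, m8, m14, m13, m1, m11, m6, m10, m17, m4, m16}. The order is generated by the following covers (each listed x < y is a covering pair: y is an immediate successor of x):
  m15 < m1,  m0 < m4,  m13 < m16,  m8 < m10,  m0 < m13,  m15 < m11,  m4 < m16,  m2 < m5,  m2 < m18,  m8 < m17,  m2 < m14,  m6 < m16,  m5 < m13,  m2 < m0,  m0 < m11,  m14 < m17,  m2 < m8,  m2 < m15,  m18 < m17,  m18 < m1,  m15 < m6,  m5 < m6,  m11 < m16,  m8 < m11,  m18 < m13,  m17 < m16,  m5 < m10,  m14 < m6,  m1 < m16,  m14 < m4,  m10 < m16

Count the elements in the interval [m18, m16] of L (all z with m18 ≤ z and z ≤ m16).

5

The interval [m18, m16] = {m1, m13, m16, m17, m18}, which has 5 elements.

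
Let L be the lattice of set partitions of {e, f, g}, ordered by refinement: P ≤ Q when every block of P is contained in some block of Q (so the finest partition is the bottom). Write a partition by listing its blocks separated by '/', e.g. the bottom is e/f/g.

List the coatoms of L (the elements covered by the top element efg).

The coatoms are exactly the elements covered by efg: e/fg, ef/g, eg/f.

e/fg, ef/g, eg/f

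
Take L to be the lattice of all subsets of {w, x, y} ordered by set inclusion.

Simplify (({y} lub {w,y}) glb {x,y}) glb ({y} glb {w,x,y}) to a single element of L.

{y} ∨ {w,y} = {w,y}
{w,y} ∧ {x,y} = {y}
{y} ∧ {w,x,y} = {y}
{y} ∧ {y} = {y}

{y}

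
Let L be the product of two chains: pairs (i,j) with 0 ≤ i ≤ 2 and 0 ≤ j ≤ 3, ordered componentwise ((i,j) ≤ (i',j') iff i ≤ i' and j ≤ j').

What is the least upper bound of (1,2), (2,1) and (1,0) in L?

(2,2)

In a product of chains, the join is componentwise max, giving (2,2).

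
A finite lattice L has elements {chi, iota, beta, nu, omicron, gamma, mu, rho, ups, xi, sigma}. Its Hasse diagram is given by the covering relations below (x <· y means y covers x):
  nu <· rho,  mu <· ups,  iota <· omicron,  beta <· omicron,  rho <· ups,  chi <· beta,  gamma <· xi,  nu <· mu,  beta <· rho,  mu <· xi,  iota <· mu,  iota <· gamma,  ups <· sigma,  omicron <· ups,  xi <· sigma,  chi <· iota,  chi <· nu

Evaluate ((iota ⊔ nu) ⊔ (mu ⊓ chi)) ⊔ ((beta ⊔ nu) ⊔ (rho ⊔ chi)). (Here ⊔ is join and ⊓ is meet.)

iota ∨ nu = mu
mu ∧ chi = chi
mu ∨ chi = mu
beta ∨ nu = rho
rho ∨ chi = rho
rho ∨ rho = rho
mu ∨ rho = ups

ups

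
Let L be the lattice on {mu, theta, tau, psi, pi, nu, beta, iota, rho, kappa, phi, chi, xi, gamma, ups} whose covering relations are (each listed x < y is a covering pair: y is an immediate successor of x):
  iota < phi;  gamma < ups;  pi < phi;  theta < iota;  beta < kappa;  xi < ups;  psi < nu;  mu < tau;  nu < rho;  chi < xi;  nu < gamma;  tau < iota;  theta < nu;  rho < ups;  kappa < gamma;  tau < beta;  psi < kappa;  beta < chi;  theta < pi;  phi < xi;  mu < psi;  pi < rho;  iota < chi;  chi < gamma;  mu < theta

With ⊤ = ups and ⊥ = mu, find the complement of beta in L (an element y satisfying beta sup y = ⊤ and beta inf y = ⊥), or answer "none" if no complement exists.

Need y with beta ∨ y = ups and beta ∧ y = mu.
Checking each element gives: rho.

rho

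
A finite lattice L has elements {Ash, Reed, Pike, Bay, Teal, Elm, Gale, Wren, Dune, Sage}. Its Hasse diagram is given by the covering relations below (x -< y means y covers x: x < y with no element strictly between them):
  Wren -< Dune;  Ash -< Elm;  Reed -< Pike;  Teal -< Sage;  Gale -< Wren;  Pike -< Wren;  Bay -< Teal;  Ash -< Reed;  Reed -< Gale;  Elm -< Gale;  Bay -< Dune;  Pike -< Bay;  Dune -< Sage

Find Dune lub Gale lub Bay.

Dune

Common upper bounds of {Dune, Gale, Bay}: Dune, Sage.
The least among these is Dune.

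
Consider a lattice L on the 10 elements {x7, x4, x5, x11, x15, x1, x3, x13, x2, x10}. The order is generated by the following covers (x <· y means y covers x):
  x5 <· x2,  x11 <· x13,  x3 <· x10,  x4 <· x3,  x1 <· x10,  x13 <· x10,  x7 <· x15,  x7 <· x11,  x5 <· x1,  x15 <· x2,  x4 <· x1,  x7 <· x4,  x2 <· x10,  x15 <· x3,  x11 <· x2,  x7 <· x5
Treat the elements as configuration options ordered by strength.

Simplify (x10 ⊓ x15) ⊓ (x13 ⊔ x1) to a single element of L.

x15

x10 ∧ x15 = x15
x13 ∨ x1 = x10
x15 ∧ x10 = x15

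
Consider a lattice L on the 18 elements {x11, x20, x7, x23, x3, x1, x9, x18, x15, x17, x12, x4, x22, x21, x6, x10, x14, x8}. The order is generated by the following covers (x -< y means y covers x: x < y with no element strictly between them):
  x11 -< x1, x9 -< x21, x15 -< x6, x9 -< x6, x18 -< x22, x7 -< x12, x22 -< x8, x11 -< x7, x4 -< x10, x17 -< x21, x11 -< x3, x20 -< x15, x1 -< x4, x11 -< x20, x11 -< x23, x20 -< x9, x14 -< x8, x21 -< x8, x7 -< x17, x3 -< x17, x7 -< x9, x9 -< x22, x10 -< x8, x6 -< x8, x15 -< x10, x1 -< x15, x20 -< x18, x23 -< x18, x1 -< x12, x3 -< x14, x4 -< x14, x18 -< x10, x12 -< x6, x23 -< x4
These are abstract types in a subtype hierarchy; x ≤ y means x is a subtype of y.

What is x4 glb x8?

x4

Common lower bounds of {x4, x8}: x1, x11, x23, x4.
The greatest among these is x4.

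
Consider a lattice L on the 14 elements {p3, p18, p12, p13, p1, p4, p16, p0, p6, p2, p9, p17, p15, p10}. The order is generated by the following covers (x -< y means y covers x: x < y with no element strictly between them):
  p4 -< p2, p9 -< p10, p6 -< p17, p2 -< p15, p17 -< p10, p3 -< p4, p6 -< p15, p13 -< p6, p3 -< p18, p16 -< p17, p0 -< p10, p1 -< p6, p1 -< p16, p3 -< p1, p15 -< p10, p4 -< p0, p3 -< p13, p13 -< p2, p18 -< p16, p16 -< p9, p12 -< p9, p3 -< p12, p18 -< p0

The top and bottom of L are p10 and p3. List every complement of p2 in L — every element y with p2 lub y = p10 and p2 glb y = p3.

p12, p16, p18, p9

Need y with p2 ∨ y = p10 and p2 ∧ y = p3.
Checking each element gives: p12, p16, p18, p9.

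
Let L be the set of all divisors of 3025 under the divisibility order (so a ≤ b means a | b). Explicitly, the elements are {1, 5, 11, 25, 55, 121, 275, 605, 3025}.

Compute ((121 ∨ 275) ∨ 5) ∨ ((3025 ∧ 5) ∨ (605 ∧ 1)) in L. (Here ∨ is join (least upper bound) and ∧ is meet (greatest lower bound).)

121 ∨ 275 = 3025
3025 ∨ 5 = 3025
3025 ∧ 5 = 5
605 ∧ 1 = 1
5 ∨ 1 = 5
3025 ∨ 5 = 3025

3025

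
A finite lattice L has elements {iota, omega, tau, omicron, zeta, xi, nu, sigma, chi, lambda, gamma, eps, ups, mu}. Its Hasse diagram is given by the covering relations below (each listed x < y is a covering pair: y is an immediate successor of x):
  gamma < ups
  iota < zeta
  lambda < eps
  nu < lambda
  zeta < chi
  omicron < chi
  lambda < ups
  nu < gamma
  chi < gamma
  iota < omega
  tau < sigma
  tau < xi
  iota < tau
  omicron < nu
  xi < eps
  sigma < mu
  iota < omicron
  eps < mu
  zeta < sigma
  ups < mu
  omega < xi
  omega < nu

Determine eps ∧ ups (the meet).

Common lower bounds of {eps, ups}: iota, lambda, nu, omega, omicron.
The greatest among these is lambda.

lambda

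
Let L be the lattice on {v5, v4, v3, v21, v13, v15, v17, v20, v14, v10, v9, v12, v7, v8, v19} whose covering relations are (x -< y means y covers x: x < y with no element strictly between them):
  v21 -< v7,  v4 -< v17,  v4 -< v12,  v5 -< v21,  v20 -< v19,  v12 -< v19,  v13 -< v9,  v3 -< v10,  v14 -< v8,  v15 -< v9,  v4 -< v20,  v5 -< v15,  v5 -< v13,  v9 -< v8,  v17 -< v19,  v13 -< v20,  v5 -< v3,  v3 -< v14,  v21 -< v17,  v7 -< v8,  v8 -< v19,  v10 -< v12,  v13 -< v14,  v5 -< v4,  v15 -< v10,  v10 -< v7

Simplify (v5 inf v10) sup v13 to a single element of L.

v5 ∧ v10 = v5
v5 ∨ v13 = v13

v13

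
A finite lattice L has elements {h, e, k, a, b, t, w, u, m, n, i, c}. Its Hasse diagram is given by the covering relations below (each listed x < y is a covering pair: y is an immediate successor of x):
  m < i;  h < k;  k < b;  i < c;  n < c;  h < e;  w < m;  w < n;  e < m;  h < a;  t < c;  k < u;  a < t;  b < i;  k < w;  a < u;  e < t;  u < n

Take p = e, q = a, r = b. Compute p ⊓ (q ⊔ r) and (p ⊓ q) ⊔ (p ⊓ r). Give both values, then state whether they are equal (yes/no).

q ⊔ r = c, so p ⊓ (q ⊔ r) = e ⊓ c = e.
p ⊓ q = h and p ⊓ r = h, so (p ⊓ q) ⊔ (p ⊓ r) = h ⊔ h = h.
Equal: no.

e; h; no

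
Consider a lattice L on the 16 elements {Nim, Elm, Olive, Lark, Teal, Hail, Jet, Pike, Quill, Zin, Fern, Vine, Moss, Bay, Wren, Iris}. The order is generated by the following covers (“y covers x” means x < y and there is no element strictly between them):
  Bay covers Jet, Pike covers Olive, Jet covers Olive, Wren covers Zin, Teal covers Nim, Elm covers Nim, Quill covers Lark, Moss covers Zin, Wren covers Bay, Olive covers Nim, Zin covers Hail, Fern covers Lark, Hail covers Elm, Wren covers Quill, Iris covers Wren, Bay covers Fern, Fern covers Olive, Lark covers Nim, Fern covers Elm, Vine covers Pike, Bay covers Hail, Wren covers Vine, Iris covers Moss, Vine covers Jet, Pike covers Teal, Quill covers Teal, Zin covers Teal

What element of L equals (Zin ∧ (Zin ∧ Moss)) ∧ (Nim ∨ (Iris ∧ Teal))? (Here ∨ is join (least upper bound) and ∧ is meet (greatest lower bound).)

Teal

Zin ∧ Moss = Zin
Zin ∧ Zin = Zin
Iris ∧ Teal = Teal
Nim ∨ Teal = Teal
Zin ∧ Teal = Teal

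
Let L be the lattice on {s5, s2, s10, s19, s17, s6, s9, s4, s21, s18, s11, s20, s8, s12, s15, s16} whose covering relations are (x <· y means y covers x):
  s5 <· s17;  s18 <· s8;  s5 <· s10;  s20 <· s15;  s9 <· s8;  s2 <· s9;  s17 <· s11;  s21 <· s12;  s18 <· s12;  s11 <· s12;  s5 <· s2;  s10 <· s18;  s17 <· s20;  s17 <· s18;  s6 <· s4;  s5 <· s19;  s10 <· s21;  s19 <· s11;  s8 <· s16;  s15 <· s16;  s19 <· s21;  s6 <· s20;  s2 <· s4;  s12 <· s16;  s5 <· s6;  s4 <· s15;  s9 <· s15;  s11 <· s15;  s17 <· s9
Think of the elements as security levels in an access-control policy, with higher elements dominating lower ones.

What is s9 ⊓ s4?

Common lower bounds of {s9, s4}: s2, s5.
The greatest among these is s2.

s2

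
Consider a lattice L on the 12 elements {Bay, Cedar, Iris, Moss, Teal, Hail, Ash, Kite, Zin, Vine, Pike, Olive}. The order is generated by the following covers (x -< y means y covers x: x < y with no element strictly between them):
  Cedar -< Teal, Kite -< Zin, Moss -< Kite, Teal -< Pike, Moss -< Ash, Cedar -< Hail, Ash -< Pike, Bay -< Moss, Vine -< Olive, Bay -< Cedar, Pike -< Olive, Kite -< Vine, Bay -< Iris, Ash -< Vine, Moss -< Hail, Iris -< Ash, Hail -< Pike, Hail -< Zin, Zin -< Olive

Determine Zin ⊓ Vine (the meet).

Common lower bounds of {Zin, Vine}: Bay, Kite, Moss.
The greatest among these is Kite.

Kite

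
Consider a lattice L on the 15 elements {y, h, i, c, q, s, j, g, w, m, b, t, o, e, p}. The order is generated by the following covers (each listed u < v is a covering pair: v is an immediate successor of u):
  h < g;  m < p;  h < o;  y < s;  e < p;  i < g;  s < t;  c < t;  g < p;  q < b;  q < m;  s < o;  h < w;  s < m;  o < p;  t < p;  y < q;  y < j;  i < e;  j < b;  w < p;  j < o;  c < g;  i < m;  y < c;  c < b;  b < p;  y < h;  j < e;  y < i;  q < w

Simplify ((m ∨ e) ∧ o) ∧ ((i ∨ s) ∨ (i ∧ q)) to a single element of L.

s

m ∨ e = p
p ∧ o = o
i ∨ s = m
i ∧ q = y
m ∨ y = m
o ∧ m = s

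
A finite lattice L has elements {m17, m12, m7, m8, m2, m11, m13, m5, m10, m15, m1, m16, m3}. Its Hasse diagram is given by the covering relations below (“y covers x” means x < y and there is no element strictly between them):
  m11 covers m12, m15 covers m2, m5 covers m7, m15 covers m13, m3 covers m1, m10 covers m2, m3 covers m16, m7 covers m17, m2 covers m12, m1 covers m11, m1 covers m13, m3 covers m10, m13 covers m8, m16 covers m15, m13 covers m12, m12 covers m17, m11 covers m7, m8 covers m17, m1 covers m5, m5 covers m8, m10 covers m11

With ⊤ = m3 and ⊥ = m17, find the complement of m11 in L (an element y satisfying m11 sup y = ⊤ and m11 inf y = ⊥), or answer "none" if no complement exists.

none

For every candidate y, either m11 ∨ y ≠ m3 or m11 ∧ y ≠ m17; no complement exists.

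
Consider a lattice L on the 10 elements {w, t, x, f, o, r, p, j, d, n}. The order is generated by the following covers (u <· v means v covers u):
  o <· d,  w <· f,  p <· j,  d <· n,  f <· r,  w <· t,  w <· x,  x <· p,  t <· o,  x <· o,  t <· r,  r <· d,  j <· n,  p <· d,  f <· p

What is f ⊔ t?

Common upper bounds of {f, t}: d, n, r.
The least among these is r.

r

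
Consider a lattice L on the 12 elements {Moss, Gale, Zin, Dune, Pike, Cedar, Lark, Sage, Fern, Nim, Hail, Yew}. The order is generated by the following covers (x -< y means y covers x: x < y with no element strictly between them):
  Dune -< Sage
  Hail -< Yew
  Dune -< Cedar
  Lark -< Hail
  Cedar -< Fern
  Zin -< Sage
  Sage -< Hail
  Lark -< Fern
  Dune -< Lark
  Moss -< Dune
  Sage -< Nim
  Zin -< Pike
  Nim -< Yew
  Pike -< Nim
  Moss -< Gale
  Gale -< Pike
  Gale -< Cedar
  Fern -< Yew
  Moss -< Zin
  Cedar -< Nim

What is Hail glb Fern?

Lark

Common lower bounds of {Hail, Fern}: Dune, Lark, Moss.
The greatest among these is Lark.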